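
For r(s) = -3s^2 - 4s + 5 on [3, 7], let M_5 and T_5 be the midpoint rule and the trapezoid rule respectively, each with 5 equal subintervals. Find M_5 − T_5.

M_5 = -375.36.
T_5 = -377.28.
M_5 − T_5 = 1.92.

1.92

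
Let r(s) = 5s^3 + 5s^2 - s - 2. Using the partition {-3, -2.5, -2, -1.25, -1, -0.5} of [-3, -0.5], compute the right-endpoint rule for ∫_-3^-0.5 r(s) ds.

-35.90234375

Subinterval widths: 0.5, 0.5, 0.75, 0.25, 0.5.
Right endpoints: -2.5, -2, -1.25, -1, -0.5.
r(-2.5) = -46.375, r(-2) = -20, r(-1.25) = -2.703125, r(-1) = -1, r(-0.5) = -0.875.
Sum = Σ Δs_i · r(s_i).
Sum = -35.90234375.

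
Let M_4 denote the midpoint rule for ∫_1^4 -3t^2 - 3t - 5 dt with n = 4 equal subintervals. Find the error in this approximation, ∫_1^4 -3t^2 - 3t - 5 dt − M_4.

-0.421875

Exact integral: ∫_1^4 f(t) dt = -100.5.
M_4 = -100.078125.
Error = -100.5 − (-100.078125) = -0.421875.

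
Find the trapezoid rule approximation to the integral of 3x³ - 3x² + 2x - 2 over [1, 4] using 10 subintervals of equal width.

Δx = (4 − 1)/10 = 0.3.
f(1) = 0, f(1.3) = 2.121, f(1.6) = 5.808, f(1.9) = 11.547, f(2.2) = 19.824, f(2.5) = 31.125, f(2.8) = 45.936, f(3.1) = 64.743, f(3.4) = 88.032, f(3.7) = 116.289, f(4) = 150.
T_10 = (Δx/2)·[f(x_0) + 2f(x_1) + ... + 2f(x_{9}) + f(x_10)].
Sum = 138.1275.

138.1275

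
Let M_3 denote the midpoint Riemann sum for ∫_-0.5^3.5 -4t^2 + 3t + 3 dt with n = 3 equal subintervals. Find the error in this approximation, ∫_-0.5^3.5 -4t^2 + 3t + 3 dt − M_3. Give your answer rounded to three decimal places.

Exact integral: ∫_-0.5^3.5 f(t) dt ≈ -27.33333.
M_3 ≈ -24.96296.
Error ≈ -27.33333 − (-24.96296) ≈ -2.370.

-2.370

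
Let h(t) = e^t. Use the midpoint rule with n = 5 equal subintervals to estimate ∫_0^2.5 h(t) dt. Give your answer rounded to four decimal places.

11.0669

Δt = (2.5 − 0)/5 = 0.5.
Midpoints: 0.25, 0.75, 1.25, 1.75, 2.25.
h(0.25) ≈ 1.2840, h(0.75) ≈ 2.1170, h(1.25) ≈ 3.4903, h(1.75) ≈ 5.7546, h(2.25) ≈ 9.4877.
Sum = Δt · [h(0.25) + h(0.75) + h(1.25) + h(1.75) + h(2.25)].
Sum ≈ 11.0669.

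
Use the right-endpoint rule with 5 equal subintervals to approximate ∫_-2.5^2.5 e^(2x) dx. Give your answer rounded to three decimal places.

171.635

Δx = (2.5 − (-2.5))/5 = 1.
Right endpoints: -1.5, -0.5, 0.5, 1.5, 2.5.
f(-1.5) ≈ 0.050, f(-0.5) ≈ 0.368, f(0.5) ≈ 2.718, f(1.5) ≈ 20.086, f(2.5) ≈ 148.413.
Sum = Δx · [f(-1.5) + f(-0.5) + f(0.5) + f(1.5) + f(2.5)].
Sum ≈ 171.635.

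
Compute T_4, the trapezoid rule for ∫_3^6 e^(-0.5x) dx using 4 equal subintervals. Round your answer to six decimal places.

Δx = (6 − 3)/4 = 0.75.
f(3) ≈ 0.223130, f(3.75) ≈ 0.153355, f(4.5) ≈ 0.105399, f(5.25) ≈ 0.072440, f(6) ≈ 0.049787.
T_4 = (Δx/2)·[f(x_0) + 2f(x_1) + 2f(x_2) + 2f(x_3) + f(x_4)].
Sum ≈ 0.350739.

0.350739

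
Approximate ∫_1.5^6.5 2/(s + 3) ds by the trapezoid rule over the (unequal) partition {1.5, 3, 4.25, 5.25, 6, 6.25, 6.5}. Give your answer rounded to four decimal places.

1.5056

Subinterval widths: 1.5, 1.25, 1, 0.75, 0.25, 0.25.
f(1.5) = 4/9, f(3) = 1/3, f(4.25) = 8/29, f(5.25) = 8/33, f(6) = 2/9, f(6.25) = 8/37, f(6.5) = 4/19.
On each subinterval the trapezoid contributes (Δs_i/2)·[f(s_{i-1}) + f(s_i)].
Sum ≈ 1.5056.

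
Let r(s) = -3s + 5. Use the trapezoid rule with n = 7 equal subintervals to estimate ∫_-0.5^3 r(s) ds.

4.375

Δs = (3 − (-0.5))/7 = 0.5.
r(-0.5) = 6.5, r(0) = 5, r(0.5) = 3.5, r(1) = 2, r(1.5) = 0.5, r(2) = -1, r(2.5) = -2.5, r(3) = -4.
T_7 = (Δs/2)·[r(s_0) + 2r(s_1) + ... + 2r(s_{6}) + r(s_7)].
Sum = 4.375.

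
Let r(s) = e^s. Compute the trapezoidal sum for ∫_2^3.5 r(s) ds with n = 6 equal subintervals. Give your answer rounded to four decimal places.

Δs = (3.5 − 2)/6 = 0.25.
r(2) ≈ 7.3891, r(2.25) ≈ 9.4877, r(2.5) ≈ 12.1825, r(2.75) ≈ 15.6426, r(3) ≈ 20.0855, r(3.25) ≈ 25.7903, r(3.5) ≈ 33.1155.
T_6 = (Δs/2)·[r(s_0) + 2r(s_1) + ... + 2r(s_{5}) + r(s_6)].
Sum ≈ 25.8602.

25.8602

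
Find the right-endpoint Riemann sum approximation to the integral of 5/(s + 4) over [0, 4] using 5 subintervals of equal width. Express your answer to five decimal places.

Δs = (4 − 0)/5 = 0.8.
Right endpoints: 0.8, 1.6, 2.4, 3.2, 4.
f(0.8) = 25/24, f(1.6) = 25/28, f(2.4) = 0.78125, f(3.2) = 25/36, f(4) = 0.625.
Sum = Δs · [f(0.8) + f(1.6) + f(2.4) + f(3.2) + f(4)].
Sum ≈ 3.22817.

3.22817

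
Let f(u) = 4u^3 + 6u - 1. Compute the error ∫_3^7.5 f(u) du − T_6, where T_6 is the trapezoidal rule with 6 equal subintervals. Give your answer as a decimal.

Exact integral: ∫_3^7.5 f(u) du = 3220.3125.
T_6 = 3246.890625.
Error = 3220.3125 − 3246.890625 = -26.578125.

-26.578125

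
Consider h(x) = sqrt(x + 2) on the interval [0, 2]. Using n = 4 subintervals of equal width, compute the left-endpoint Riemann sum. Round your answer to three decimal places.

Δx = (2 − 0)/4 = 0.5.
Left endpoints: 0, 0.5, 1, 1.5.
h(0) ≈ 1.414, h(0.5) ≈ 1.581, h(1) ≈ 1.732, h(1.5) ≈ 1.871.
Sum = Δx · [h(0) + h(0.5) + h(1) + h(1.5)].
Sum ≈ 3.299.

3.299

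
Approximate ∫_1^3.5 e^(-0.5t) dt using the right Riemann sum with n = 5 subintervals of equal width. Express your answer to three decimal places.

0.762

Δt = (3.5 − 1)/5 = 0.5.
Right endpoints: 1.5, 2, 2.5, 3, 3.5.
f(1.5) ≈ 0.472, f(2) ≈ 0.368, f(2.5) ≈ 0.287, f(3) ≈ 0.223, f(3.5) ≈ 0.174.
Sum = Δt · [f(1.5) + f(2) + f(2.5) + f(3) + f(3.5)].
Sum ≈ 0.762.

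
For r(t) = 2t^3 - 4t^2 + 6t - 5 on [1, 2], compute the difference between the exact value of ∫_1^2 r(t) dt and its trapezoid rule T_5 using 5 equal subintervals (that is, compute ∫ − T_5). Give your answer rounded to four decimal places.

-0.0333

Exact integral: ∫_1^2 r(t) dt ≈ 2.166667.
T_5 = 2.2.
Error ≈ 2.166667 − 2.2 ≈ -0.0333.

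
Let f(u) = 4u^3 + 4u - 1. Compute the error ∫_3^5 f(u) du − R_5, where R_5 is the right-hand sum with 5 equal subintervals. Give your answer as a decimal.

Exact integral: ∫_3^5 f(u) du = 574.
R_5 = 656.56.
Error = 574 − 656.56 = -82.56.

-82.56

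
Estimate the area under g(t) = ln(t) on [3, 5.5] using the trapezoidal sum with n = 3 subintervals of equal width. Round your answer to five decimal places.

3.57155

Δt = (5.5 − 3)/3 = 5/6.
g(3) ≈ 1.09861, g(23/6) ≈ 1.34373, g(14/3) ≈ 1.54045, g(5.5) ≈ 1.70475.
T_3 = (Δt/2)·[g(t_0) + 2g(t_1) + 2g(t_2) + g(t_3)].
Sum ≈ 3.57155.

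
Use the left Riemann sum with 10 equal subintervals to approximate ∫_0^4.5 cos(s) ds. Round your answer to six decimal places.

-0.688549

Δs = (4.5 − 0)/10 = 0.45.
Left endpoints: 0, 0.45, 0.9, 1.35, 1.8, 2.25, 2.7, 3.15, 3.6, 4.05.
f(0) ≈ 1.000000, f(0.45) ≈ 0.900447, f(0.9) ≈ 0.621610, f(1.35) ≈ 0.219007, f(1.8) ≈ -0.227202, f(2.25) ≈ -0.628174, f(2.7) ≈ -0.904072, f(3.15) ≈ -0.999965, f(3.6) ≈ -0.896758, f(4.05) ≈ -0.615002.
Sum = Δs · [f(0) + f(0.45) + f(0.9) + ...].
Sum ≈ -0.688549.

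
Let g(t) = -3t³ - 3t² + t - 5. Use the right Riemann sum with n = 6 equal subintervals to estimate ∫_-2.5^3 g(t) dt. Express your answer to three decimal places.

-164.117

Δt = (3 − (-2.5))/6 = 11/12.
Right endpoints: -19/12, -2/3, 0.25, 7/6, 25/12, 3.
g(-19/12) = -1265/576, g(-2/3) = -55/9, g(0.25) = -4.984375, g(7/6) = -913/72, g(25/12) = -24805/576, g(3) = -110.
Sum = Δt · [g(-19/12) + g(-2/3) + g(0.25) + ...].
Sum ≈ -164.117.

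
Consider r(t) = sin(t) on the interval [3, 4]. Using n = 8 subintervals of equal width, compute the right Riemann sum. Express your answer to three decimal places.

Δt = (4 − 3)/8 = 0.125.
Right endpoints: 3.125, 3.25, 3.375, 3.5, 3.625, 3.75, 3.875, 4.
r(3.125) ≈ 0.017, r(3.25) ≈ -0.108, r(3.375) ≈ -0.231, r(3.5) ≈ -0.351, r(3.625) ≈ -0.465, r(3.75) ≈ -0.572, r(3.875) ≈ -0.669, r(4) ≈ -0.757.
Sum = Δt · [r(3.125) + r(3.25) + r(3.375) + ...].
Sum ≈ -0.392.

-0.392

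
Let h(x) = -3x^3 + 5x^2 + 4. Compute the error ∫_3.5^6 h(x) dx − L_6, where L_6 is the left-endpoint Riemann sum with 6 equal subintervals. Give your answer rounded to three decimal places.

-80.733

Exact integral: ∫_3.5^6 h(x) dx ≈ -560.91146.
L_6 ≈ -480.17867.
Error ≈ -560.91146 − (-480.17867) ≈ -80.733.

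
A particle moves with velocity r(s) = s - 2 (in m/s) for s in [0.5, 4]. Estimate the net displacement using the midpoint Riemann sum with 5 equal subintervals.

Δs = (4 − 0.5)/5 = 0.7.
Midpoints: 0.85, 1.55, 2.25, 2.95, 3.65.
r(0.85) = -1.15, r(1.55) = -0.45, r(2.25) = 0.25, r(2.95) = 0.95, r(3.65) = 1.65.
Sum = Δs · [r(0.85) + r(1.55) + r(2.25) + r(2.95) + r(3.65)].
Sum = 0.875.

0.875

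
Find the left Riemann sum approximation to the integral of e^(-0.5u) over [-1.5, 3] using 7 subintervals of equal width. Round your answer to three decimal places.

Δu = (3 − (-1.5))/7 = 9/14.
Left endpoints: -1.5, -6/7, -3/14, 3/7, 15/14, 12/7, 33/14.
f(-1.5) ≈ 2.117, f(-6/7) ≈ 1.535, f(-3/14) ≈ 1.113, f(3/7) ≈ 0.807, f(15/14) ≈ 0.585, f(12/7) ≈ 0.424, f(33/14) ≈ 0.308.
Sum = Δu · [f(-1.5) + f(-6/7) + f(-3/14) + ...].
Sum ≈ 4.429.

4.429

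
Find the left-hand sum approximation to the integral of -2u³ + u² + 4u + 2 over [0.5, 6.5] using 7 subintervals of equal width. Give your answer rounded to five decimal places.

Δu = (6.5 − 0.5)/7 = 6/7.
Left endpoints: 0.5, 19/14, 31/14, 43/14, 55/14, 67/14, 79/14.
f(0.5) = 4, f(19/14) = 1465/343, f(31/14) = -2042/343, f(43/14) = -11741/343, f(55/14) = -30224/343, f(67/14) = -60083/343, f(79/14) = -103910/343.
Sum = Δu · [f(0.5) + f(19/14) + f(31/14) + ...].
Sum ≈ -512.69388.

-512.69388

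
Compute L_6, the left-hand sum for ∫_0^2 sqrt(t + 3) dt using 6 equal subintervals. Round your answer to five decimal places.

3.90485

Δt = (2 − 0)/6 = 1/3.
Left endpoints: 0, 1/3, 2/3, 1, 4/3, 5/3.
f(0) ≈ 1.73205, f(1/3) ≈ 1.82574, f(2/3) ≈ 1.91485, f(1) ≈ 2.00000, f(4/3) ≈ 2.08167, f(5/3) ≈ 2.16025.
Sum = Δt · [f(0) + f(1/3) + f(2/3) + ...].
Sum ≈ 3.90485.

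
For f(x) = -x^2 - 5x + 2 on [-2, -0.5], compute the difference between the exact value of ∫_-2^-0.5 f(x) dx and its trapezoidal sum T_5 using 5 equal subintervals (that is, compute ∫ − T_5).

0.0225

Exact integral: ∫_-2^-0.5 f(x) dx = 9.75.
T_5 = 9.7275.
Error = 9.75 − 9.7275 = 0.0225.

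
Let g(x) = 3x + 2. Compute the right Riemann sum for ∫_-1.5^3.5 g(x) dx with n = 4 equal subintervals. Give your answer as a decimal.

Δx = (3.5 − (-1.5))/4 = 1.25.
Right endpoints: -0.25, 1, 2.25, 3.5.
g(-0.25) = 1.25, g(1) = 5, g(2.25) = 8.75, g(3.5) = 12.5.
Sum = Δx · [g(-0.25) + g(1) + g(2.25) + g(3.5)].
Sum = 34.375.

34.375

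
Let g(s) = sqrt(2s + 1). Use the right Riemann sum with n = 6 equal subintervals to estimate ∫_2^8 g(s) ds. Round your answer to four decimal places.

20.5640

Δs = (8 − 2)/6 = 1.
Right endpoints: 3, 4, 5, 6, 7, 8.
g(3) ≈ 2.6458, g(4) ≈ 3.0000, g(5) ≈ 3.3166, g(6) ≈ 3.6056, g(7) ≈ 3.8730, g(8) ≈ 4.1231.
Sum = Δs · [g(3) + g(4) + g(5) + ...].
Sum ≈ 20.5640.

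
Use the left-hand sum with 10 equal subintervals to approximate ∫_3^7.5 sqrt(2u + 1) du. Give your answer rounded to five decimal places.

14.85305

Δu = (7.5 − 3)/10 = 0.45.
Left endpoints: 3, 3.45, 3.9, 4.35, 4.8, 5.25, 5.7, 6.15, 6.6, 7.05.
f(3) ≈ 2.64575, f(3.45) ≈ 2.81069, f(3.9) ≈ 2.96648, f(4.35) ≈ 3.11448, f(4.8) ≈ 3.25576, f(5.25) ≈ 3.39116, f(5.7) ≈ 3.52136, f(6.15) ≈ 3.64692, f(6.6) ≈ 3.76829, f(7.05) ≈ 3.88587.
Sum = Δu · [f(3) + f(3.45) + f(3.9) + ...].
Sum ≈ 14.85305.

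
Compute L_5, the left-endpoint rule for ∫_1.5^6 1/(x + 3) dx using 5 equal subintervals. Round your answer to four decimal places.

0.7456

Δx = (6 − 1.5)/5 = 0.9.
Left endpoints: 1.5, 2.4, 3.3, 4.2, 5.1.
f(1.5) = 2/9, f(2.4) = 5/27, f(3.3) = 10/63, f(4.2) = 5/36, f(5.1) = 10/81.
Sum = Δx · [f(1.5) + f(2.4) + f(3.3) + f(4.2) + f(5.1)].
Sum ≈ 0.7456.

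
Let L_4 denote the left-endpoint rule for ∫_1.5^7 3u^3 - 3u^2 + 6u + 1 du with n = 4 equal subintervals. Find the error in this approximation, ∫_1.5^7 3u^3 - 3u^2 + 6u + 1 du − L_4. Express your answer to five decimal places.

565.65137

Exact integral: ∫_1.5^7 f(u) du = 1603.078125.
L_4 ≈ 1037.4267578.
Error ≈ 1603.078125 − 1037.4267578 ≈ 565.65137.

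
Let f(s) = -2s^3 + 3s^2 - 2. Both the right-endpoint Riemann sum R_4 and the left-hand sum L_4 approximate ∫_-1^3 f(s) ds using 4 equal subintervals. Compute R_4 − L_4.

-32

R_4 = -38.
L_4 = -6.
R_4 − L_4 = -32.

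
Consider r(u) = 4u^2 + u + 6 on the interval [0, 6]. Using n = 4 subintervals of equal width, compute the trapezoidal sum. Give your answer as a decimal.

Δu = (6 − 0)/4 = 1.5.
r(0) = 6, r(1.5) = 16.5, r(3) = 45, r(4.5) = 91.5, r(6) = 156.
T_4 = (Δu/2)·[r(u_0) + 2r(u_1) + 2r(u_2) + 2r(u_3) + r(u_4)].
Sum = 351.

351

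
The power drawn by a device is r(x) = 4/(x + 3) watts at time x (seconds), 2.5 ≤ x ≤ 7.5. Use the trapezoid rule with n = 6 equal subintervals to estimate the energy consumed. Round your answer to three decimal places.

Δx = (7.5 − 2.5)/6 = 5/6.
r(2.5) = 8/11, r(10/3) = 12/19, r(25/6) = 24/43, r(5) = 0.5, r(35/6) = 24/53, r(20/3) = 12/29, r(7.5) = 8/21.
T_6 = (Δx/2)·[r(x_0) + 2r(x_1) + ... + 2r(x_{5}) + r(x_6)].
Sum ≈ 2.592.

2.592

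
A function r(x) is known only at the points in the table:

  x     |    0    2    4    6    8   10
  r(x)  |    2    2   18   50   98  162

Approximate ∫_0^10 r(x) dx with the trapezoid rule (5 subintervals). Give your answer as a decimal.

Δx = 2.
T_5 = (2/2)·[2 + 2·2 + 2·18 + 2·50 + 2·98 + 162] = 500.

500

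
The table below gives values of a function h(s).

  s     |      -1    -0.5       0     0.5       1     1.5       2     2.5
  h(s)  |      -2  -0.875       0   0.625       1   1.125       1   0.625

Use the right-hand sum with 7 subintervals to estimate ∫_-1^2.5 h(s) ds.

1.75

Δs = 0.5.
Sum = 0.5·[(-0.875) + 0 + 0.625 + 1 + 1.125 + 1 + 0.625] = 1.75.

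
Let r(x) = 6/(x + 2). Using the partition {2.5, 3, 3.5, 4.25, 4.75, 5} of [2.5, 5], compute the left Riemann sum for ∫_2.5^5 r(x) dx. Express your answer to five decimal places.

Subinterval widths: 0.5, 0.5, 0.75, 0.5, 0.25.
Left endpoints: 2.5, 3, 3.5, 4.25, 4.75.
r(2.5) = 4/3, r(3) = 1.2, r(3.5) = 12/11, r(4.25) = 0.96, r(4.75) = 8/9.
Sum = Σ Δx_i · r(x_i).
Sum ≈ 2.78707.

2.78707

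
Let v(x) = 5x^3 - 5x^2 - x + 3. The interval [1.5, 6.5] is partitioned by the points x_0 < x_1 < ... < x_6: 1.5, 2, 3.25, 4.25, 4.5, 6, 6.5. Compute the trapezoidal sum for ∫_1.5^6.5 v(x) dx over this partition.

Subinterval widths: 0.5, 1.25, 1, 0.25, 1.5, 0.5.
v(1.5) = 7.125, v(2) = 21, v(3.25) = 118.578125, v(4.25) = 292.265625, v(4.5) = 352.875, v(6) = 897, v(6.5) = 1158.375.
On each subinterval the trapezoid contributes (Δx_i/2)·[v(x_{i-1}) + v(x_i)].
Sum = 1831.58203125.

1831.58203125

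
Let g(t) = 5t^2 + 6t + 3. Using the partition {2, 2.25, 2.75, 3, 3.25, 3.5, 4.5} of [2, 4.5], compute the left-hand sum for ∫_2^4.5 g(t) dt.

Subinterval widths: 0.25, 0.5, 0.25, 0.25, 0.25, 1.
Left endpoints: 2, 2.25, 2.75, 3, 3.25, 3.5.
g(2) = 35, g(2.25) = 41.8125, g(2.75) = 57.3125, g(3) = 66, g(3.25) = 75.3125, g(3.5) = 85.25.
Sum = Σ Δt_i · g(t_i).
Sum = 164.5625.

164.5625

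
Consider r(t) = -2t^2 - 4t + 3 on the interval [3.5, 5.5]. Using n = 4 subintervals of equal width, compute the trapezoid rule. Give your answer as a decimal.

-112.5

Δt = (5.5 − 3.5)/4 = 0.5.
r(3.5) = -35.5, r(4) = -45, r(4.5) = -55.5, r(5) = -67, r(5.5) = -79.5.
T_4 = (Δt/2)·[r(t_0) + 2r(t_1) + 2r(t_2) + 2r(t_3) + r(t_4)].
Sum = -112.5.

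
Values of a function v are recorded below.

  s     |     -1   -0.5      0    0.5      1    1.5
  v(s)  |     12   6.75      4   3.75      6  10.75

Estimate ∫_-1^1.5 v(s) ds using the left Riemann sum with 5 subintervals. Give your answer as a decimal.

Δs = 0.5.
Sum = 0.5·[12 + 6.75 + 4 + 3.75 + 6] = 16.25.

16.25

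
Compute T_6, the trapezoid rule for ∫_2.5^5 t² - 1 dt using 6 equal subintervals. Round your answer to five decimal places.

34.03067

Δt = (5 − 2.5)/6 = 5/12.
f(2.5) = 5.25, f(35/12) = 1081/144, f(10/3) = 91/9, f(3.75) = 13.0625, f(25/6) = 589/36, f(55/12) = 2881/144, f(5) = 24.
T_6 = (Δt/2)·[f(t_0) + 2f(t_1) + ... + 2f(t_{5}) + f(t_6)].
Sum ≈ 34.03067.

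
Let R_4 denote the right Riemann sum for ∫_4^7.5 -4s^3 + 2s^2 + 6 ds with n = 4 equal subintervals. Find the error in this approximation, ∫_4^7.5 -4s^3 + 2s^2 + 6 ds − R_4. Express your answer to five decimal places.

Exact integral: ∫_4^7.5 f(s) ds ≈ -2648.4791667.
R_4 = -3269.46484375.
Error ≈ -2648.4791667 − (-3269.46484375) ≈ 620.98568.

620.98568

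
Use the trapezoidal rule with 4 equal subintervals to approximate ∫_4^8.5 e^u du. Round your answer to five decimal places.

Δu = (8.5 − 4)/4 = 1.125.
f(4) ≈ 54.59815, f(5.125) ≈ 168.17414, f(6.25) ≈ 518.01282, f(7.375) ≈ 1595.59183, f(8.5) ≈ 4914.76884.
T_4 = (Δu/2)·[f(u_0) + 2f(u_1) + 2f(u_2) + 2f(u_3) + f(u_4)].
Sum ≈ 5362.27008.

5362.27008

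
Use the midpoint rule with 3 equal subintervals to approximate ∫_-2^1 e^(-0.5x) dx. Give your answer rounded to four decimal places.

4.1798

Δx = (1 − (-2))/3 = 1.
Midpoints: -1.5, -0.5, 0.5.
f(-1.5) ≈ 2.1170, f(-0.5) ≈ 1.2840, f(0.5) ≈ 0.7788.
Sum = Δx · [f(-1.5) + f(-0.5) + f(0.5)].
Sum ≈ 4.1798.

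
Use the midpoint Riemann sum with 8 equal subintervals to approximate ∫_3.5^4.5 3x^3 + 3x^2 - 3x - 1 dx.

Δx = (4.5 − 3.5)/8 = 0.125.
Midpoints: 3.5625, 3.6875, 3.8125, 3.9375, 4.0625, 4.1875, 4.3125, 4.4375.
f(3.5625) = 663659/4096, f(3.6875) = 733817/4096, f(3.8125) = 808607/4096, f(3.9375) = 888173/4096, f(4.0625) = 972659/4096, f(4.1875) = 1062209/4096, f(4.3125) = 1156967/4096, f(4.4375) = 1257077/4096.
Sum = Δx · [f(3.5625) + f(3.6875) + f(3.8125) + ...].
Sum = 230.19921875.

230.19921875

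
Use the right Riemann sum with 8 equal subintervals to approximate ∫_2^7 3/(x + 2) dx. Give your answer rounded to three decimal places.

Δx = (7 − 2)/8 = 0.625.
Right endpoints: 2.625, 3.25, 3.875, 4.5, 5.125, 5.75, 6.375, 7.
f(2.625) = 24/37, f(3.25) = 4/7, f(3.875) = 24/47, f(4.5) = 6/13, f(5.125) = 8/19, f(5.75) = 12/31, f(6.375) = 24/67, f(7) = 1/3.
Sum = Δx · [f(2.625) + f(3.25) + f(3.875) + ...].
Sum ≈ 2.307.

2.307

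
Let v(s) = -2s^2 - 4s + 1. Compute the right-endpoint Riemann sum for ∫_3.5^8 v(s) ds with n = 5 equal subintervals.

-467.64

Δs = (8 − 3.5)/5 = 0.9.
Right endpoints: 4.4, 5.3, 6.2, 7.1, 8.
v(4.4) = -55.32, v(5.3) = -76.38, v(6.2) = -100.68, v(7.1) = -128.22, v(8) = -159.
Sum = Δs · [v(4.4) + v(5.3) + v(6.2) + v(7.1) + v(8)].
Sum = -467.64.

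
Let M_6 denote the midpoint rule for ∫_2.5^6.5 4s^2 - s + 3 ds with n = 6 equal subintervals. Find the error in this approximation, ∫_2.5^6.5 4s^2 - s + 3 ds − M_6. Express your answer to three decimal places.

0.593

Exact integral: ∫_2.5^6.5 f(s) ds ≈ 339.33333.
M_6 ≈ 338.74074.
Error ≈ 339.33333 − 338.74074 ≈ 0.593.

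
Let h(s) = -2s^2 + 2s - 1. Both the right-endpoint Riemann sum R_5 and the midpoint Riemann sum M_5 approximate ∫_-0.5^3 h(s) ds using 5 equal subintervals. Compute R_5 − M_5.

R_5 = -17.08.
M_5 = -12.5475.
R_5 − M_5 = -4.5325.

-4.5325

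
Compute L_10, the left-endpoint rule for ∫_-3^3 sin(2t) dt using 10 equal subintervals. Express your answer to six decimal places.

0.167649

Δt = (3 − (-3))/10 = 0.6.
Left endpoints: -3, -2.4, -1.8, -1.2, -0.6, 0, 0.6, 1.2, 1.8, 2.4.
f(-3) ≈ 0.279415, f(-2.4) ≈ 0.996165, f(-1.8) ≈ 0.442520, f(-1.2) ≈ -0.675463, f(-0.6) ≈ -0.932039, f(0) ≈ 0.000000, f(0.6) ≈ 0.932039, f(1.2) ≈ 0.675463, f(1.8) ≈ -0.442520, f(2.4) ≈ -0.996165.
Sum = Δt · [f(-3) + f(-2.4) + f(-1.8) + ...].
Sum ≈ 0.167649.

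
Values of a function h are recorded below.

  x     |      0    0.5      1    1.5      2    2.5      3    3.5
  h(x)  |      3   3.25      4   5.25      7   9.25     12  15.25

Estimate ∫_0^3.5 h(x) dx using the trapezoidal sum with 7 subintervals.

24.9375

Δx = 0.5.
T_7 = (0.5/2)·[3 + 2·3.25 + 2·4 + 2·5.25 + 2·7 + 2·9.25 + 2·12 + 15.25] = 24.9375.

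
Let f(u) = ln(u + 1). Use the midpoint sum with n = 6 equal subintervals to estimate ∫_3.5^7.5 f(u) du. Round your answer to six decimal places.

7.424146

Δu = (7.5 − 3.5)/6 = 2/3.
Midpoints: 23/6, 4.5, 31/6, 35/6, 6.5, 43/6.
f(23/6) ≈ 1.575536, f(4.5) ≈ 1.704748, f(31/6) ≈ 1.819158, f(35/6) ≈ 1.921813, f(6.5) ≈ 2.014903, f(43/6) ≈ 2.100061.
Sum = Δu · [f(23/6) + f(4.5) + f(31/6) + ...].
Sum ≈ 7.424146.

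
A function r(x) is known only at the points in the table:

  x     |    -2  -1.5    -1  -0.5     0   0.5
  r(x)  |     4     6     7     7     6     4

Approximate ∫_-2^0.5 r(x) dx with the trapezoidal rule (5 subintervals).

15

Δx = 0.5.
T_5 = (0.5/2)·[4 + 2·6 + 2·7 + 2·7 + 2·6 + 4] = 15.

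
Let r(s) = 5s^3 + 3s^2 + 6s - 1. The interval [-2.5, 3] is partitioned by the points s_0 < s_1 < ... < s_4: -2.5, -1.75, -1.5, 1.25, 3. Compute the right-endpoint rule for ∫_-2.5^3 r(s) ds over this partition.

Subinterval widths: 0.75, 0.25, 2.75, 1.75.
Right endpoints: -1.75, -1.5, 1.25, 3.
r(-1.75) = -29.109375, r(-1.5) = -20.125, r(1.25) = 20.953125, r(3) = 179.
Sum = Σ Δs_i · r(s_i).
Sum = 344.0078125.

344.0078125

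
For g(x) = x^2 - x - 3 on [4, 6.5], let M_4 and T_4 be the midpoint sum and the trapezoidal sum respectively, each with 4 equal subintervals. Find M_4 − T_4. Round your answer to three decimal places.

M_4 ≈ 49.50195.
T_4 = 49.74609375.
M_4 − T_4 ≈ -0.244.

-0.244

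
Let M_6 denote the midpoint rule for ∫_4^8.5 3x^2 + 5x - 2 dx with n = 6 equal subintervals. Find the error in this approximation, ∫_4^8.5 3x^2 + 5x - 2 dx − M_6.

0.6328125

Exact integral: ∫_4^8.5 f(x) dx = 681.75.
M_6 = 681.1171875.
Error = 681.75 − 681.1171875 = 0.6328125.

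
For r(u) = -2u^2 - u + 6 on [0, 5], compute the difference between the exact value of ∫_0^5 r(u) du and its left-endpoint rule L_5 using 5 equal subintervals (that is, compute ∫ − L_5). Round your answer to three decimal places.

Exact integral: ∫_0^5 r(u) du ≈ -65.83333.
L_5 = -40.
Error ≈ -65.83333 − (-40) ≈ -25.833.

-25.833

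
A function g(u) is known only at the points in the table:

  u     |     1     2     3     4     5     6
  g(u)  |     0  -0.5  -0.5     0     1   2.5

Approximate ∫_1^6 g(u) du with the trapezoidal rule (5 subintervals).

1.25

Δu = 1.
T_5 = (1/2)·[0 + 2·(-0.5) + 2·(-0.5) + 2·0 + 2·1 + 2.5] = 1.25.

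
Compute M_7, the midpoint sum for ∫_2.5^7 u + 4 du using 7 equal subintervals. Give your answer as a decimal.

Δu = (7 − 2.5)/7 = 9/14.
Midpoints: 79/28, 97/28, 115/28, 4.75, 151/28, 169/28, 187/28.
f(79/28) = 191/28, f(97/28) = 209/28, f(115/28) = 227/28, f(4.75) = 8.75, f(151/28) = 263/28, f(169/28) = 281/28, f(187/28) = 299/28.
Sum = Δu · [f(79/28) + f(97/28) + f(115/28) + ...].
Sum = 39.375.

39.375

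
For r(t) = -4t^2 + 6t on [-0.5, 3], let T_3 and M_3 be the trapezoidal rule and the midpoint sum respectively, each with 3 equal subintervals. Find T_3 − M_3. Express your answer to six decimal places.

-4.763889

T_3 ≈ -13.09259259.
M_3 ≈ -8.32870370.
T_3 − M_3 ≈ -4.763889.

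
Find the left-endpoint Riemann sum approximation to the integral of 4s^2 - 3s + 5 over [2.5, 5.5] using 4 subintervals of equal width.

148.5

Δs = (5.5 − 2.5)/4 = 0.75.
Left endpoints: 2.5, 3.25, 4, 4.75.
f(2.5) = 22.5, f(3.25) = 37.5, f(4) = 57, f(4.75) = 81.
Sum = Δs · [f(2.5) + f(3.25) + f(4) + f(4.75)].
Sum = 148.5.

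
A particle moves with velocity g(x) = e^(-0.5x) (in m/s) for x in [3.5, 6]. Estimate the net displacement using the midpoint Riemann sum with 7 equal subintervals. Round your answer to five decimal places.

0.24764

Δx = (6 − 3.5)/7 = 5/14.
Midpoints: 103/28, 113/28, 123/28, 4.75, 143/28, 153/28, 163/28.
g(103/28) ≈ 0.15893, g(113/28) ≈ 0.13294, g(123/28) ≈ 0.11120, g(4.75) ≈ 0.09301, g(143/28) ≈ 0.07780, g(153/28) ≈ 0.06508, g(163/28) ≈ 0.05444.
Sum = Δx · [g(103/28) + g(113/28) + g(123/28) + ...].
Sum ≈ 0.24764.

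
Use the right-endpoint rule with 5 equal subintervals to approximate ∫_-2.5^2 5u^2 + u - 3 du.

24.75

Δu = (2 − (-2.5))/5 = 0.9.
Right endpoints: -1.6, -0.7, 0.2, 1.1, 2.
f(-1.6) = 8.2, f(-0.7) = -1.25, f(0.2) = -2.6, f(1.1) = 4.15, f(2) = 19.
Sum = Δu · [f(-1.6) + f(-0.7) + f(0.2) + f(1.1) + f(2)].
Sum = 24.75.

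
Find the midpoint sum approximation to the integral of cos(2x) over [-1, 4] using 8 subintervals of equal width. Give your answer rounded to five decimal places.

Δx = (4 − (-1))/8 = 0.625.
Midpoints: -0.6875, -0.0625, 0.5625, 1.1875, 1.8125, 2.4375, 3.0625, 3.6875.
f(-0.6875) ≈ 0.19455, f(-0.0625) ≈ 0.99220, f(0.5625) ≈ 0.43118, f(1.1875) ≈ -0.72028, f(1.8125) ≈ -0.88542, f(2.4375) ≈ 0.16190, f(3.0625) ≈ 0.98751, f(3.6875) ≈ 0.46088.
Sum = Δx · [f(-0.6875) + f(-0.0625) + f(0.5625) + ...].
Sum ≈ 1.01407.

1.01407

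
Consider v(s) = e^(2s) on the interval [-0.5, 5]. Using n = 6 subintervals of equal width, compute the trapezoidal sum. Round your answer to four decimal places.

13937.6810

Δs = (5 − (-0.5))/6 = 11/12.
v(-0.5) ≈ 0.3679, v(5/12) ≈ 2.3010, v(4/3) ≈ 14.3919, v(2.25) ≈ 90.0171, v(19/6) ≈ 563.0302, v(49/12) ≈ 3521.5858, v(5) ≈ 22026.4658.
T_6 = (Δs/2)·[v(s_0) + 2v(s_1) + ... + 2v(s_{5}) + v(s_6)].
Sum ≈ 13937.6810.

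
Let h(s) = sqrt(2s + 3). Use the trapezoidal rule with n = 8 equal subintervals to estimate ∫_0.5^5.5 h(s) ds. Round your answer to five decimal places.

Δs = (5.5 − 0.5)/8 = 0.625.
h(0.5) ≈ 2.00000, h(1.125) ≈ 2.29129, h(1.75) ≈ 2.54951, h(2.375) ≈ 2.78388, h(3) ≈ 3.00000, h(3.625) ≈ 3.20156, h(4.25) ≈ 3.39116, h(4.875) ≈ 3.57071, h(5.5) ≈ 3.74166.
T_8 = (Δs/2)·[h(s_0) + 2h(s_1) + ... + 2h(s_{7}) + h(s_8)].
Sum ≈ 14.78684.

14.78684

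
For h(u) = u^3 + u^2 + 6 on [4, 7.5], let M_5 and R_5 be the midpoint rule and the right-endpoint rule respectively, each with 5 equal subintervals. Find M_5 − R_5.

-147.1684375

M_5 = 864.6990625.
R_5 = 1011.8675.
M_5 − R_5 = -147.1684375.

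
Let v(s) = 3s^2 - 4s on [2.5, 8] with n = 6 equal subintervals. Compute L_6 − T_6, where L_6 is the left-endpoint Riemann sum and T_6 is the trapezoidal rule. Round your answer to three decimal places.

-69.323

L_6 ≈ 313.86285.
T_6 ≈ 383.18576.
L_6 − T_6 ≈ -69.323.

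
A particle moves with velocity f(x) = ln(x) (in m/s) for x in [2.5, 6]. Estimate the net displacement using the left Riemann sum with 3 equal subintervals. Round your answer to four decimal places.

4.4230

Δx = (6 − 2.5)/3 = 7/6.
Left endpoints: 2.5, 11/3, 29/6.
f(2.5) ≈ 0.9163, f(11/3) ≈ 1.2993, f(29/6) ≈ 1.5755.
Sum = Δx · [f(2.5) + f(11/3) + f(29/6)].
Sum ≈ 4.4230.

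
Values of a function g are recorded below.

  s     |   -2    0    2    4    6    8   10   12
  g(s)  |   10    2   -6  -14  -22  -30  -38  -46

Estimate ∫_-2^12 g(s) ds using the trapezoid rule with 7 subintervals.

Δs = 2.
T_7 = (2/2)·[10 + 2·2 + 2·(-6) + 2·(-14) + 2·(-22) + 2·(-30) + 2·(-38) + (-46)] = -252.

-252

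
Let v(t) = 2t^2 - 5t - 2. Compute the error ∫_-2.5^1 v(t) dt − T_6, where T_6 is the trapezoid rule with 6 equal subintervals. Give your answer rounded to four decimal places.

-0.3970

Exact integral: ∫_-2.5^1 v(t) dt ≈ 17.208333.
T_6 ≈ 17.605324.
Error ≈ 17.208333 − 17.605324 ≈ -0.3970.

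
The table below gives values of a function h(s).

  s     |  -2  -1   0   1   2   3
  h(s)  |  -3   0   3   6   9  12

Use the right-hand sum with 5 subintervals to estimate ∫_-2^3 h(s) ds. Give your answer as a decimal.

30

Δs = 1.
Sum = 1·[0 + 3 + 6 + 9 + 12] = 30.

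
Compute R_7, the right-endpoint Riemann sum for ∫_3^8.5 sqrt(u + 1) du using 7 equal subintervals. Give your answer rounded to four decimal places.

Δu = (8.5 − 3)/7 = 11/14.
Right endpoints: 53/14, 32/7, 75/14, 43/7, 97/14, 54/7, 8.5.
f(53/14) ≈ 2.1876, f(32/7) ≈ 2.3604, f(75/14) ≈ 2.5213, f(43/7) ≈ 2.6726, f(97/14) ≈ 2.8158, f(54/7) ≈ 2.9520, f(8.5) ≈ 3.0822.
Sum = Δu · [f(53/14) + f(32/7) + f(75/14) + ...].
Sum ≈ 14.6080.

14.6080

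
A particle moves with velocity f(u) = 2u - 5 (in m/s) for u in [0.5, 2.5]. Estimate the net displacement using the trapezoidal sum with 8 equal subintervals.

-4

Δu = (2.5 − 0.5)/8 = 0.25.
f(0.5) = -4, f(0.75) = -3.5, f(1) = -3, f(1.25) = -2.5, f(1.5) = -2, f(1.75) = -1.5, f(2) = -1, f(2.25) = -0.5, f(2.5) = 0.
T_8 = (Δu/2)·[f(u_0) + 2f(u_1) + ... + 2f(u_{7}) + f(u_8)].
Sum = -4.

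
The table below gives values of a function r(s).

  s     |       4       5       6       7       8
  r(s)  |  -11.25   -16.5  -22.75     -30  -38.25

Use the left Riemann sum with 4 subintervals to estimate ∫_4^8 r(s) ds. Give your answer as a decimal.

Δs = 1.
Sum = 1·[(-11.25) + (-16.5) + (-22.75) + (-30)] = -80.5.

-80.5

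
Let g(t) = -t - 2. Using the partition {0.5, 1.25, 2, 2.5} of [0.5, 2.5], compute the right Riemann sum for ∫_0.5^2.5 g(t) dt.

-7.6875

Subinterval widths: 0.75, 0.75, 0.5.
Right endpoints: 1.25, 2, 2.5.
g(1.25) = -3.25, g(2) = -4, g(2.5) = -4.5.
Sum = Σ Δt_i · g(t_i).
Sum = -7.6875.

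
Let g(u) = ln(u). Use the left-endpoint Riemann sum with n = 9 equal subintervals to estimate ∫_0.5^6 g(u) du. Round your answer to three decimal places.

Δu = (6 − 0.5)/9 = 11/18.
Left endpoints: 0.5, 10/9, 31/18, 7/3, 53/18, 32/9, 25/6, 43/9, 97/18.
g(0.5) ≈ -0.693, g(10/9) ≈ 0.105, g(31/18) ≈ 0.544, g(7/3) ≈ 0.847, g(53/18) ≈ 1.080, g(32/9) ≈ 1.269, g(25/6) ≈ 1.427, g(43/9) ≈ 1.564, g(97/18) ≈ 1.684.
Sum = Δu · [g(0.5) + g(10/9) + g(31/18) + ...].
Sum ≈ 4.783.

4.783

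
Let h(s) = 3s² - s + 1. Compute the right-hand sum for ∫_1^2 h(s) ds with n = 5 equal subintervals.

7.32

Δs = (2 − 1)/5 = 0.2.
Right endpoints: 1.2, 1.4, 1.6, 1.8, 2.
h(1.2) = 4.12, h(1.4) = 5.48, h(1.6) = 7.08, h(1.8) = 8.92, h(2) = 11.
Sum = Δs · [h(1.2) + h(1.4) + h(1.6) + h(1.8) + h(2)].
Sum = 7.32.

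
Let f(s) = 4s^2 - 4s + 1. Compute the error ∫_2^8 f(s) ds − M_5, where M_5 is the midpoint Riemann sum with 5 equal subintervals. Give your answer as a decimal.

Exact integral: ∫_2^8 f(s) ds = 558.
M_5 = 555.12.
Error = 558 − 555.12 = 2.88.

2.88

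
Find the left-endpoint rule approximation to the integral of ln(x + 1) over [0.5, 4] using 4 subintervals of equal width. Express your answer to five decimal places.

Δx = (4 − 0.5)/4 = 0.875.
Left endpoints: 0.5, 1.375, 2.25, 3.125.
f(0.5) ≈ 0.40547, f(1.375) ≈ 0.86500, f(2.25) ≈ 1.17865, f(3.125) ≈ 1.41707.
Sum = Δx · [f(0.5) + f(1.375) + f(2.25) + f(3.125)].
Sum ≈ 3.38291.

3.38291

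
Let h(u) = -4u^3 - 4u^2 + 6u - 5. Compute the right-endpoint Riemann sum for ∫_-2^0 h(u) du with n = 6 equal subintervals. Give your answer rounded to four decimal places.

Δu = (0 − (-2))/6 = 1/3.
Right endpoints: -5/3, -4/3, -1, -2/3, -1/3, 0.
h(-5/3) = -205/27, h(-4/3) = -287/27, h(-1) = -11, h(-2/3) = -259/27, h(-1/3) = -197/27, h(0) = -5.
Sum = Δu · [h(-5/3) + h(-4/3) + h(-1) + ...].
Sum ≈ -17.0370.

-17.0370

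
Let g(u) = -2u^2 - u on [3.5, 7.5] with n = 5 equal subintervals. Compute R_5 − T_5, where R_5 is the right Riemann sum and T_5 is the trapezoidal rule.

-36.8

R_5 = -312.32.
T_5 = -275.52.
R_5 − T_5 = -36.8.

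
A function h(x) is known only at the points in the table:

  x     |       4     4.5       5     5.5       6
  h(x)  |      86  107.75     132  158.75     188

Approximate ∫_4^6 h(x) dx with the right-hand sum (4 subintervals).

293.25

Δx = 0.5.
Sum = 0.5·[107.75 + 132 + 158.75 + 188] = 293.25.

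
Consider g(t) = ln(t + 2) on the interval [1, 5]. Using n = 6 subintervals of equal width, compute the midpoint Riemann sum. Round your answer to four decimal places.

6.3290

Δt = (5 − 1)/6 = 2/3.
Midpoints: 4/3, 2, 8/3, 10/3, 4, 14/3.
g(4/3) ≈ 1.2040, g(2) ≈ 1.3863, g(8/3) ≈ 1.5404, g(10/3) ≈ 1.6740, g(4) ≈ 1.7918, g(14/3) ≈ 1.8971.
Sum = Δt · [g(4/3) + g(2) + g(8/3) + ...].
Sum ≈ 6.3290.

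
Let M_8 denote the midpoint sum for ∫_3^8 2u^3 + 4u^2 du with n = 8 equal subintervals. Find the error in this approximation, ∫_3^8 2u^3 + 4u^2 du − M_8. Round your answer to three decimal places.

Exact integral: ∫_3^8 f(u) du ≈ 2654.16667.
M_8 = 2648.14453125.
Error ≈ 2654.16667 − 2648.14453125 ≈ 6.022.

6.022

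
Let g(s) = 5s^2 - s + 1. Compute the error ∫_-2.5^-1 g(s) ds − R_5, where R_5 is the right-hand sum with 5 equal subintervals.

4.05

Exact integral: ∫_-2.5^-1 g(s) ds = 28.5.
R_5 = 24.45.
Error = 28.5 − 24.45 = 4.05.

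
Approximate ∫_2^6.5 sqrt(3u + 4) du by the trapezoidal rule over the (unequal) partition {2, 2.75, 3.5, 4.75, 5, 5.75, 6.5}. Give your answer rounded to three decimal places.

18.277

Subinterval widths: 0.75, 0.75, 1.25, 0.25, 0.75, 0.75.
f(2) ≈ 3.162, f(2.75) ≈ 3.500, f(3.5) ≈ 3.808, f(4.75) ≈ 4.272, f(5) ≈ 4.359, f(5.75) ≈ 4.610, f(6.5) ≈ 4.848.
On each subinterval the trapezoid contributes (Δu_i/2)·[f(u_{i-1}) + f(u_i)].
Sum ≈ 18.277.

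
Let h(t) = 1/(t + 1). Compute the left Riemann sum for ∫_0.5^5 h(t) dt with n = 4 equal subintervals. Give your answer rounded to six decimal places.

1.709341

Δt = (5 − 0.5)/4 = 1.125.
Left endpoints: 0.5, 1.625, 2.75, 3.875.
h(0.5) = 2/3, h(1.625) = 8/21, h(2.75) = 4/15, h(3.875) = 8/39.
Sum = Δt · [h(0.5) + h(1.625) + h(2.75) + h(3.875)].
Sum ≈ 1.709341.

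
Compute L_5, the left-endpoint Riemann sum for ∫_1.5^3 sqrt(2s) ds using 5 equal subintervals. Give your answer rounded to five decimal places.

3.05805

Δs = (3 − 1.5)/5 = 0.3.
Left endpoints: 1.5, 1.8, 2.1, 2.4, 2.7.
f(1.5) ≈ 1.73205, f(1.8) ≈ 1.89737, f(2.1) ≈ 2.04939, f(2.4) ≈ 2.19089, f(2.7) ≈ 2.32379.
Sum = Δs · [f(1.5) + f(1.8) + f(2.1) + f(2.4) + f(2.7)].
Sum ≈ 3.05805.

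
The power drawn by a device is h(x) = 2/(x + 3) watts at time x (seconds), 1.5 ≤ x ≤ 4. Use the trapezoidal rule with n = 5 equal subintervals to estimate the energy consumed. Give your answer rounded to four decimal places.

0.8849

Δx = (4 − 1.5)/5 = 0.5.
h(1.5) = 4/9, h(2) = 0.4, h(2.5) = 4/11, h(3) = 1/3, h(3.5) = 4/13, h(4) = 2/7.
T_5 = (Δx/2)·[h(x_0) + 2h(x_1) + ... + 2h(x_{4}) + h(x_5)].
Sum ≈ 0.8849.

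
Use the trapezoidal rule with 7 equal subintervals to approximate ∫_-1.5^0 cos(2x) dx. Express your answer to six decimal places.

0.069477

Δx = (0 − (-1.5))/7 = 3/14.
f(-1.5) ≈ -0.989992, f(-9/7) ≈ -0.841812, f(-15/14) ≈ -0.541366, f(-6/7) ≈ -0.142998, f(-9/14) ≈ 0.281236, f(-3/7) ≈ 0.654600, f(-3/14) ≈ 0.909560, f(0) ≈ 1.000000.
T_7 = (Δx/2)·[f(x_0) + 2f(x_1) + ... + 2f(x_{6}) + f(x_7)].
Sum ≈ 0.069477.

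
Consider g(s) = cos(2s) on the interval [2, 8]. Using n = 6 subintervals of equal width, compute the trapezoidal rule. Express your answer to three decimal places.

0.151

Δs = (8 − 2)/6 = 1.
g(2) ≈ -0.654, g(3) ≈ 0.960, g(4) ≈ -0.146, g(5) ≈ -0.839, g(6) ≈ 0.844, g(7) ≈ 0.137, g(8) ≈ -0.958.
T_6 = (Δs/2)·[g(s_0) + 2g(s_1) + ... + 2g(s_{5}) + g(s_6)].
Sum ≈ 0.151.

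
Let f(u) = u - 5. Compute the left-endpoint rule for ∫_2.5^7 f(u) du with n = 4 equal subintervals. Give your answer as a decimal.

Δu = (7 − 2.5)/4 = 1.125.
Left endpoints: 2.5, 3.625, 4.75, 5.875.
f(2.5) = -2.5, f(3.625) = -1.375, f(4.75) = -0.25, f(5.875) = 0.875.
Sum = Δu · [f(2.5) + f(3.625) + f(4.75) + f(5.875)].
Sum = -3.65625.

-3.65625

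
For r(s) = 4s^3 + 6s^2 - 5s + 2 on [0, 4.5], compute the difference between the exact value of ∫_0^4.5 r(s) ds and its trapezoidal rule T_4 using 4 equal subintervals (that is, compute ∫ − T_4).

-31.32421875

Exact integral: ∫_0^4.5 r(s) ds = 550.6875.
T_4 = 582.01171875.
Error = 550.6875 − 582.01171875 = -31.32421875.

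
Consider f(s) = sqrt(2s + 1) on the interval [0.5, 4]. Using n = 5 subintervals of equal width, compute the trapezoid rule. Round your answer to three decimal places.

Δs = (4 − 0.5)/5 = 0.7.
f(0.5) ≈ 1.414, f(1.2) ≈ 1.844, f(1.9) ≈ 2.191, f(2.6) ≈ 2.490, f(3.3) ≈ 2.757, f(4) ≈ 3.000.
T_5 = (Δs/2)·[f(s_0) + 2f(s_1) + ... + 2f(s_{4}) + f(s_5)].
Sum ≈ 8.042.

8.042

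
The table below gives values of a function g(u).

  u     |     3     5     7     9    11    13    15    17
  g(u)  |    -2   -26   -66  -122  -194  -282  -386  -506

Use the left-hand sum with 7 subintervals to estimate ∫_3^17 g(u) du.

-2156

Δu = 2.
Sum = 2·[(-2) + (-26) + (-66) + (-122) + (-194) + (-282) + (-386)] = -2156.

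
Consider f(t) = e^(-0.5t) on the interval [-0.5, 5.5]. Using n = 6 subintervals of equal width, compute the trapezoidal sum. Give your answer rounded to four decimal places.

Δt = (5.5 − (-0.5))/6 = 1.
f(-0.5) ≈ 1.2840, f(0.5) ≈ 0.7788, f(1.5) ≈ 0.4724, f(2.5) ≈ 0.2865, f(3.5) ≈ 0.1738, f(4.5) ≈ 0.1054, f(5.5) ≈ 0.0639.
T_6 = (Δt/2)·[f(t_0) + 2f(t_1) + ... + 2f(t_{5}) + f(t_6)].
Sum ≈ 2.4908.

2.4908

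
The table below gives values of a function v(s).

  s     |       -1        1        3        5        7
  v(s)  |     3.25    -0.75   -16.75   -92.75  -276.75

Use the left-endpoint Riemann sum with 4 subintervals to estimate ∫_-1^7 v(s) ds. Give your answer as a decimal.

Δs = 2.
Sum = 2·[3.25 + (-0.75) + (-16.75) + (-92.75)] = -214.

-214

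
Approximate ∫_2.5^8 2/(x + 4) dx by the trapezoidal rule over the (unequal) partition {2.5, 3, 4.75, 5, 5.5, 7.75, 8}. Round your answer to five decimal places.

1.23333

Subinterval widths: 0.5, 1.75, 0.25, 0.5, 2.25, 0.25.
f(2.5) = 4/13, f(3) = 2/7, f(4.75) = 8/35, f(5) = 2/9, f(5.5) = 4/19, f(7.75) = 8/47, f(8) = 1/6.
On each subinterval the trapezoid contributes (Δx_i/2)·[f(x_{i-1}) + f(x_i)].
Sum ≈ 1.23333.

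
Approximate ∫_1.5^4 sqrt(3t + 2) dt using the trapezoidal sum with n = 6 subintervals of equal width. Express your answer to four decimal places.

Δt = (4 − 1.5)/6 = 5/12.
f(1.5) ≈ 2.5495, f(23/12) ≈ 2.7839, f(7/3) ≈ 3.0000, f(2.75) ≈ 3.2016, f(19/6) ≈ 3.3912, f(43/12) ≈ 3.5707, f(4) ≈ 3.7417.
T_6 = (Δt/2)·[f(t_0) + 2f(t_1) + ... + 2f(t_{5}) + f(t_6)].
Sum ≈ 7.9554.

7.9554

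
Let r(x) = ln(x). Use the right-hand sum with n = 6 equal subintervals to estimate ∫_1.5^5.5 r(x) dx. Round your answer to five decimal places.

5.18321

Δx = (5.5 − 1.5)/6 = 2/3.
Right endpoints: 13/6, 17/6, 3.5, 25/6, 29/6, 5.5.
r(13/6) ≈ 0.77319, r(17/6) ≈ 1.04145, r(3.5) ≈ 1.25276, r(25/6) ≈ 1.42712, r(29/6) ≈ 1.57554, r(5.5) ≈ 1.70475.
Sum = Δx · [r(13/6) + r(17/6) + r(3.5) + ...].
Sum ≈ 5.18321.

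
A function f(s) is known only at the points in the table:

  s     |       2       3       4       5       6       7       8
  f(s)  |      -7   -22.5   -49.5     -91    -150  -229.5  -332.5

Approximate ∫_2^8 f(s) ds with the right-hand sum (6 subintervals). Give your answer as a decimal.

Δs = 1.
Sum = 1·[(-22.5) + (-49.5) + (-91) + (-150) + (-229.5) + (-332.5)] = -875.

-875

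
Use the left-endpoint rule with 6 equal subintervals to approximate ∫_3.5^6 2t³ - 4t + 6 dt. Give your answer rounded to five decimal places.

Δt = (6 − 3.5)/6 = 5/12.
Left endpoints: 3.5, 47/12, 13/3, 4.75, 31/6, 67/12.
f(3.5) = 77.75, f(47/12) = 95471/864, f(13/3) = 4088/27, f(4.75) = 201.34375, f(31/6) = 28207/108, f(67/12) = 286651/864.
Sum = Δt · [f(3.5) + f(47/12) + f(13/3) + ...].
Sum ≈ 472.47830.

472.47830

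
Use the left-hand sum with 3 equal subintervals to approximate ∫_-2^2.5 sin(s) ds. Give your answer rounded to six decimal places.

-0.820878

Δs = (2.5 − (-2))/3 = 1.5.
Left endpoints: -2, -0.5, 1.
f(-2) ≈ -0.909297, f(-0.5) ≈ -0.479426, f(1) ≈ 0.841471.
Sum = Δs · [f(-2) + f(-0.5) + f(1)].
Sum ≈ -0.820878.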